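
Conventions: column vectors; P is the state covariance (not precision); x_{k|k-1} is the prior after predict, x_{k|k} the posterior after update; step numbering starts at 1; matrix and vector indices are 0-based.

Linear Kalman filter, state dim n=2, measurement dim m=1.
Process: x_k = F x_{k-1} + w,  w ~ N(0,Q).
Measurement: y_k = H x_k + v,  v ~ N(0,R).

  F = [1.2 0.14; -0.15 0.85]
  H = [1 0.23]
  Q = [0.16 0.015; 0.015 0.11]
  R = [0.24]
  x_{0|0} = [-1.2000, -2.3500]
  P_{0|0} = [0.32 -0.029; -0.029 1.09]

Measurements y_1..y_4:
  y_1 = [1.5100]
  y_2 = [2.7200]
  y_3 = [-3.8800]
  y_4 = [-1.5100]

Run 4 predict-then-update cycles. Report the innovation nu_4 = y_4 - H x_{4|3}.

innov = [0.4031]

step 1: x^-=[-1.7690, -1.8175]  P^-=[0.6324 0.0581; 0.0581 0.9121]  S=[0.9474]  K=[0.6816; 0.2828]  nu=[3.6970]  x^+=[0.7510, -0.7720]  P^+=[0.1922 -0.1245; -0.1245 0.8364]
step 2: x^-=[0.7932, -0.7688]  P^-=[0.4114 -0.0444; -0.0444 0.7503]  S=[0.6706]  K=[0.5982; 0.1911]  nu=[2.1037]  x^+=[2.0515, -0.3669]  P^+=[0.1714 -0.1211; -0.1211 0.7258]
step 3: x^-=[2.4105, -0.6196]  P^-=[0.3804 -0.0504; -0.0504 0.6692]  S=[0.6326]  K=[0.5830; 0.1636]  nu=[-6.1480]  x^+=[-1.1737, -1.6251]  P^+=[0.1654 -0.1108; -0.1108 0.6522]
step 4: x^-=[-1.6359, -1.2053]  P^-=[0.3737 -0.0478; -0.0478 0.6132]  S=[0.6242]  K=[0.5811; 0.1494]  nu=[0.4031]  x^+=[-1.4016, -1.1451]  P^+=[0.1629 -0.1020; -0.1020 0.5993]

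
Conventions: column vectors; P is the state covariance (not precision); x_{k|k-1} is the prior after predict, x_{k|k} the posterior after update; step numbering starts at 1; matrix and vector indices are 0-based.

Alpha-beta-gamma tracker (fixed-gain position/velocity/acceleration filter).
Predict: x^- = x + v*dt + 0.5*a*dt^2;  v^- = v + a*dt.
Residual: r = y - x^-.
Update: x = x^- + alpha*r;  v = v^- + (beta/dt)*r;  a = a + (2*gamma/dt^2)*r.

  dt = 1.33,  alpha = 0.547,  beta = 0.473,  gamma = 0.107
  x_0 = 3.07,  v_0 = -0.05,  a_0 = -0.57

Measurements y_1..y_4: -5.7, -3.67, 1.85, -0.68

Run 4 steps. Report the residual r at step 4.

step 1: x_pred=2.4994  r=-8.1994  x^+=-1.9857  v^+=-3.7241  a^+=-1.5620
step 2: x_pred=-8.3202  r=4.6502  x^+=-5.7766  v^+=-4.1477  a^+=-0.9994
step 3: x_pred=-12.1769  r=14.0269  x^+=-4.5042  v^+=-0.4884  a^+=0.6976
step 4: x_pred=-4.5367  r=3.8567  x^+=-2.4271  v^+=1.8110  a^+=1.1642

resid = 3.8567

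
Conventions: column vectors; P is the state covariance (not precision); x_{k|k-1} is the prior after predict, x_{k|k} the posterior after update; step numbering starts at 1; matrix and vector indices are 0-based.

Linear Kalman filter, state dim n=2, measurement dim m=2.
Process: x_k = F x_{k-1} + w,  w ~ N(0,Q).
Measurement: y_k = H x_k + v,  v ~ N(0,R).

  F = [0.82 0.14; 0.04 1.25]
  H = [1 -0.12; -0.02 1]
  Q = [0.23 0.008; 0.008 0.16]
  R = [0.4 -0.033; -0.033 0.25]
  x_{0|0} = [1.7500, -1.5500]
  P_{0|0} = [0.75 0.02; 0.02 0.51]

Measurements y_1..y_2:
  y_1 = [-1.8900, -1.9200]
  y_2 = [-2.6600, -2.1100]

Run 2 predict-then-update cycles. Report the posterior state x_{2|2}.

step 1: x^-=[1.2180, -1.8675]  P^-=[0.7489 0.1425; 0.1425 0.9601]  S=[1.1285 -0.0204; -0.0204 1.2047]  K=[0.6506 0.1168; 0.0385 0.7952]  nu=[-3.3321, -0.0281]  x^+=[-0.9530, -2.0182]  P^+=[0.2579 0.0129; 0.0129 0.1978]
step 2: x^-=[-1.0640, -2.5609]  P^-=[0.4103 0.0644; 0.0644 0.4708]  S=[0.8016 -0.0332; -0.0332 0.7184]  K=[0.5064 0.1016; 0.0369 0.6553]  nu=[-1.9033, 0.4296]  x^+=[-1.9842, -2.3497]  P^+=[0.2007 0.0127; 0.0127 0.1628]

x_post = [-1.9842, -2.3497]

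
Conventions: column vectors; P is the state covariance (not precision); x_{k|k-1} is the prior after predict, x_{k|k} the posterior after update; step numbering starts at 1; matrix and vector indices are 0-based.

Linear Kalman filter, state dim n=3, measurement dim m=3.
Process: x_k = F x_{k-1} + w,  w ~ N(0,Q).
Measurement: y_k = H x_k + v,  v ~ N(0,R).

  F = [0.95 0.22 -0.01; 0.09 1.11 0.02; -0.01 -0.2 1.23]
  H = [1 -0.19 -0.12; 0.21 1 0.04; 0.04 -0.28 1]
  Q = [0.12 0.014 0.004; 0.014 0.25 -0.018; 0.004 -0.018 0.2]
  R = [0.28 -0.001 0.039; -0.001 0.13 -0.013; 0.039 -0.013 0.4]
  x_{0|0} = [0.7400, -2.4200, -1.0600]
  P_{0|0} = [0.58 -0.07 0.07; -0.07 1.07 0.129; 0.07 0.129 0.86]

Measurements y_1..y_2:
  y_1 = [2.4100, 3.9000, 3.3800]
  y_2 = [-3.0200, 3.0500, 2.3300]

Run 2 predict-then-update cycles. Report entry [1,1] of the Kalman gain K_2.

step 1: x^-=[0.1812, -2.6408, -0.8272]  P^-=[0.6642 0.2499 0.0713; 0.2499 1.5654 -0.0495; 0.0713 -0.0495 1.4785]  S=[0.9076 0.0813 -0.0218; 0.0813 1.8292 -0.4252; -0.0218 -0.4252 2.0301]  K=[0.6536 0.1999 0.0626; -0.1256 0.8766 -0.0531; -0.1057 0.1987 0.7770]  nu=[1.6278, 6.5358, 3.4605]  x^+=[2.7686, 2.7002, 2.9884]  P^+=[0.1865 -0.0161 0.0360; -0.0161 0.1183 -0.0038; 0.0360 -0.0038 0.3016]
step 2: x^-=[3.1943, 3.3062, 3.1080]  P^-=[0.2867 0.0422 0.0374; 0.0422 0.3941 -0.0377; 0.0374 -0.0377 0.6619]  S=[0.5637 0.0270 0.0230; 0.0270 0.5532 -0.1246; 0.0230 -0.1246 1.1165]  K=[0.4763 0.1742 0.0428; -0.0824 0.7187 -0.0492; -0.0938 0.1384 0.6211]  nu=[-5.2132, -1.0513, 0.0199]  x^+=[0.5290, 2.9792, 3.4639]  P^+=[0.1364 -0.0081 0.0257; -0.0081 0.0961 -0.0050; 0.0257 -0.0050 0.2405]

K[1,1] = 0.7187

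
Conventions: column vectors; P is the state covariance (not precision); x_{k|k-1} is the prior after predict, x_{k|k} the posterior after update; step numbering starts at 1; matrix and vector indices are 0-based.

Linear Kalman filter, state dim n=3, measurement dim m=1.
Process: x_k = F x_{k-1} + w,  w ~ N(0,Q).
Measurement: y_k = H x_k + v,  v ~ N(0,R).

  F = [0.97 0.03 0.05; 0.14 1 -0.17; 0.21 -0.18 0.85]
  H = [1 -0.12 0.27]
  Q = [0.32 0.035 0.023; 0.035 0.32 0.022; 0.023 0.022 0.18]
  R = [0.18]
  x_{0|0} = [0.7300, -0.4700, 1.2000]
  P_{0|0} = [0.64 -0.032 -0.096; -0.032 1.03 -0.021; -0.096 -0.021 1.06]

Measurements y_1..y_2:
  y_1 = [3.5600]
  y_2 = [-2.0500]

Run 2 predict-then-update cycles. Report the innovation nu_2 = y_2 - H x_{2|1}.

innov = [-5.3647]

step 1: x^-=[0.7540, -0.5718, 1.2579]  P^-=[0.9145 0.1268 0.1177; 0.1268 1.3959 -0.3302; 0.1177 -0.3302 0.9820]  S=[1.2407]  K=[0.7504; -0.1046; 0.3405]  nu=[2.3978]  x^+=[2.5533, -0.8227, 2.0744]  P^+=[0.2158 0.2243 -0.1993; 0.2243 1.3823 -0.2860; -0.1993 -0.2860 0.8381]
step 2: x^-=[2.5558, -0.8178, 2.4475]  P^-=[0.5192 0.3358 -0.1138; 0.3358 1.9003 -0.5686; -0.1138 -0.5686 0.8393]  S=[0.6826]  K=[0.6566; -0.0671; 0.2652]  nu=[-5.3647]  x^+=[-0.9670, -0.4580, 1.0246]  P^+=[0.2249 0.3658 -0.2327; 0.3658 1.8972 -0.5564; -0.2327 -0.5564 0.7912]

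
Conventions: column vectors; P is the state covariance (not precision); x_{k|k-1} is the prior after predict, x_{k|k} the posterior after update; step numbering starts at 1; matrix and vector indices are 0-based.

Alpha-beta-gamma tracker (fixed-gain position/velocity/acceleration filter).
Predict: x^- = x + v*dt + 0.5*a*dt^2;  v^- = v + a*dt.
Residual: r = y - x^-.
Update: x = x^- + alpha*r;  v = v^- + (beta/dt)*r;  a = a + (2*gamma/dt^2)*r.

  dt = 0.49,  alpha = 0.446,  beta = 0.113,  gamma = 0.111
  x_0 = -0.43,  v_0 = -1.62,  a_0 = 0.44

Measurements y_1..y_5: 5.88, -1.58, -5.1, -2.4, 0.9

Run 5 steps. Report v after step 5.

v_post = -2.6771

step 1: x_pred=-1.1710  r=7.0510  x^+=1.9738  v^+=0.2216  a^+=6.9594
step 2: x_pred=2.9178  r=-4.4978  x^+=0.9118  v^+=2.5945  a^+=2.8007
step 3: x_pred=2.5193  r=-7.6193  x^+=-0.8789  v^+=2.2097  a^+=-4.2443
step 4: x_pred=-0.3057  r=-2.0943  x^+=-1.2397  v^+=-0.3530  a^+=-6.1807
step 5: x_pred=-2.1547  r=3.0547  x^+=-0.7923  v^+=-2.6771  a^+=-3.3563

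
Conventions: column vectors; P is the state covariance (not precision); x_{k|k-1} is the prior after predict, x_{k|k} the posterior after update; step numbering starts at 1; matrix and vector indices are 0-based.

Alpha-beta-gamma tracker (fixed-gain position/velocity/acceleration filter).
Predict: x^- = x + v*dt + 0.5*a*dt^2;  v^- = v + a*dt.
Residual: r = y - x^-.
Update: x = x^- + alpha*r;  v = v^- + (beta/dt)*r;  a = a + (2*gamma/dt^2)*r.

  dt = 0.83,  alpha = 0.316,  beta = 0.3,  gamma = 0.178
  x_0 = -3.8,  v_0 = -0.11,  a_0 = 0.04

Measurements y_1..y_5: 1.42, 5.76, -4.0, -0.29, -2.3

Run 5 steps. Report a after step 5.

a_post = -10.3072

step 1: x_pred=-3.8775  r=5.2975  x^+=-2.2035  v^+=1.8380  a^+=2.7776
step 2: x_pred=0.2787  r=5.4813  x^+=2.0108  v^+=6.1245  a^+=5.6101
step 3: x_pred=9.0266  r=-13.0266  x^+=4.9102  v^+=6.0725  a^+=-1.1216
step 4: x_pred=9.5640  r=-9.8540  x^+=6.4502  v^+=1.5799  a^+=-6.2138
step 5: x_pred=5.6211  r=-7.9211  x^+=3.1181  v^+=-6.4406  a^+=-10.3072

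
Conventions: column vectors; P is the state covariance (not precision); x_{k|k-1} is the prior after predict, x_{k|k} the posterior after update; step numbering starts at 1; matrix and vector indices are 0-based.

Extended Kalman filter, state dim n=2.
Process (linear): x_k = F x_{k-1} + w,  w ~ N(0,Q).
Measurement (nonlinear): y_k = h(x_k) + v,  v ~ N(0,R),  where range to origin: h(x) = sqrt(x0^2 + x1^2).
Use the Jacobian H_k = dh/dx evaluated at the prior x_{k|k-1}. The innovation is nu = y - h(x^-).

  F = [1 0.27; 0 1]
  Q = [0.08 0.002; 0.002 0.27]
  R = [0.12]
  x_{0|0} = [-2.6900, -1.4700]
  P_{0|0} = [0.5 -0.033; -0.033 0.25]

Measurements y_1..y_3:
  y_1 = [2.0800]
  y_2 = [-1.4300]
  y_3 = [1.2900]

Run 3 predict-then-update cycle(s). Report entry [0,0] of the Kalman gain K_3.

step 1: x^-=[-3.0869, -1.4700]  P^-=[0.5804 0.0365; 0.0365 0.5200]  H_jac=[-0.9029 -0.4299]  S=[0.7176]  K=[-0.7521; -0.3575]  nu=[-1.3390]  x^+=[-2.0798, -0.9913]  P^+=[0.1745 -0.1564; -0.1564 0.4283]
step 2: x^-=[-2.3474, -0.9913]  P^-=[0.2012 -0.0388; -0.0388 0.6983]  H_jac=[-0.9212 -0.3890]  S=[0.3686]  K=[-0.4619; -0.6400]  nu=[-3.9781]  x^+=[-0.5100, 1.5546]  P^+=[0.1226 -0.1478; -0.1478 0.5473]
step 3: x^-=[-0.0902, 1.5546]  P^-=[0.1627 0.0020; 0.0020 0.8173]  H_jac=[-0.0579 0.9983]  S=[0.9349]  K=[-0.0079; 0.8726]  nu=[-0.2672]  x^+=[-0.0881, 1.3214]  P^+=[0.1626 0.0085; 0.0085 0.1054]

K[0,0] = -0.0079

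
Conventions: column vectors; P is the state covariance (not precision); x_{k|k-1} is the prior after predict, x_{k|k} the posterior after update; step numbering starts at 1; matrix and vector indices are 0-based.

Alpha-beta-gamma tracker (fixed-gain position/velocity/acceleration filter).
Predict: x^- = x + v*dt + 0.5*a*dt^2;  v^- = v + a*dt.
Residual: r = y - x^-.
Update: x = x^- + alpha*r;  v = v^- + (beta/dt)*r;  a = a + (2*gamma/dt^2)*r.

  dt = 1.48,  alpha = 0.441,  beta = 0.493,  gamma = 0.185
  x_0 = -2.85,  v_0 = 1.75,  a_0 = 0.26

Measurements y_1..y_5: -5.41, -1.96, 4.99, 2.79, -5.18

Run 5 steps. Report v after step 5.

v_post = -0.5898

step 1: x_pred=0.0248  r=-5.4348  x^+=-2.3720  v^+=0.3244  a^+=-0.6580
step 2: x_pred=-2.6125  r=0.6525  x^+=-2.3247  v^+=-0.4321  a^+=-0.5478
step 3: x_pred=-3.5642  r=8.5542  x^+=0.2082  v^+=1.6066  a^+=0.8972
step 4: x_pred=3.5685  r=-0.7785  x^+=3.2252  v^+=2.6751  a^+=0.7656
step 5: x_pred=8.0228  r=-13.2028  x^+=2.2004  v^+=-0.5898  a^+=-1.4646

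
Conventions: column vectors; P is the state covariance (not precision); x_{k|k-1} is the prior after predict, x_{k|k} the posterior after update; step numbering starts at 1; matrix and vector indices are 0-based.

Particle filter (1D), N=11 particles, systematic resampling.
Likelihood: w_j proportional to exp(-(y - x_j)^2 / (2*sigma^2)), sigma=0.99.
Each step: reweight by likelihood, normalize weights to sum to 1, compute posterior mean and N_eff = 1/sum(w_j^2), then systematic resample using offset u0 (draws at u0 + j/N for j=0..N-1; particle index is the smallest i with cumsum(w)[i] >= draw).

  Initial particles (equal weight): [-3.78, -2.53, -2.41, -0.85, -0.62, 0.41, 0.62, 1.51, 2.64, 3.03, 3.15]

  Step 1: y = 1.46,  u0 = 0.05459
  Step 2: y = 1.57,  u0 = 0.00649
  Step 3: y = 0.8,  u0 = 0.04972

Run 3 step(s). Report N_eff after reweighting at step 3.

N_eff = 10.0525

step 1: w=[0.0000, 0.0001, 0.0001, 0.0190, 0.0319, 0.1651, 0.2021, 0.2894, 0.1424, 0.0824, 0.0675]  mean=1.4316  Neff=5.4101  idx=[5, 5, 6, 6, 6, 7, 7, 7, 8, 9, 10]
step 2: w=[0.0712, 0.0712, 0.0893, 0.0893, 0.0893, 0.1412, 0.1412, 0.1412, 0.0789, 0.0477, 0.0396]  mean=1.3415  Neff=9.6219  idx=[0, 1, 2, 3, 4, 5, 6, 6, 7, 7, 9]
step 3: w=[0.1058, 0.1058, 0.1125, 0.1125, 0.1125, 0.0884, 0.0884, 0.0884, 0.0884, 0.0884, 0.0090]  mean=0.9908  Neff=10.0525  idx=[0, 1, 2, 2, 3, 4, 5, 6, 7, 8, 9]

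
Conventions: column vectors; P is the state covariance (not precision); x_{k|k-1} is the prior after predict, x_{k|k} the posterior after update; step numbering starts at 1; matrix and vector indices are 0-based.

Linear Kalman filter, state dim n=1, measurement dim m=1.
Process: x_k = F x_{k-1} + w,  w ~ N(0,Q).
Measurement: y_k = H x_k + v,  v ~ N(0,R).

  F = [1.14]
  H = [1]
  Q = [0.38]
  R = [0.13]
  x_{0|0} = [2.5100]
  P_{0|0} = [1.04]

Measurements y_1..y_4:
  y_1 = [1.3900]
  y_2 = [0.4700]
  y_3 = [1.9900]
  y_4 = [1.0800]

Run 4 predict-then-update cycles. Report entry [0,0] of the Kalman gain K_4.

step 1: x^-=[2.8614]  P^-=[1.7316]  S=[1.8616]  K=[0.9302]  nu=[-1.4714]  x^+=[1.4928]  P^+=[0.1209]
step 2: x^-=[1.7017]  P^-=[0.5371]  S=[0.6671]  K=[0.8051]  nu=[-1.2317]  x^+=[0.7100]  P^+=[0.1047]
step 3: x^-=[0.8094]  P^-=[0.5160]  S=[0.6460]  K=[0.7988]  nu=[1.1806]  x^+=[1.7524]  P^+=[0.1038]
step 4: x^-=[1.9978]  P^-=[0.5150]  S=[0.6450]  K=[0.7984]  nu=[-0.9178]  x^+=[1.2650]  P^+=[0.1038]

K[0,0] = 0.7984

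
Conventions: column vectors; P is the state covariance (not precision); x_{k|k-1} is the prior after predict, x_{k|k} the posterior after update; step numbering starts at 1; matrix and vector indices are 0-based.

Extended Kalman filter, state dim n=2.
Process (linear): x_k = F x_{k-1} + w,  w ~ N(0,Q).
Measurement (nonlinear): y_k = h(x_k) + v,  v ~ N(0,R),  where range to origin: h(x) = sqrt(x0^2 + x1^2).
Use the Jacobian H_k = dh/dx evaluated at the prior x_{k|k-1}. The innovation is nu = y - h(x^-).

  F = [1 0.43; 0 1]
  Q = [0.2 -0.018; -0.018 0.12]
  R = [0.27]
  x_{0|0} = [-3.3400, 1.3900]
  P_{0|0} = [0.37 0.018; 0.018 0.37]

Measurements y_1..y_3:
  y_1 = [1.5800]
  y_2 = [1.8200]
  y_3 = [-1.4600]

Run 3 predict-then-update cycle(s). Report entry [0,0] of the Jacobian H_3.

step 1: x^-=[-2.7423, 1.3900]  P^-=[0.6539 0.1591; 0.1591 0.4900]  H_jac=[-0.8920 0.4521]  S=[0.7621]  K=[-0.6710; 0.1045]  nu=[-1.4945]  x^+=[-1.7396, 1.2339]  P^+=[0.3108 0.2125; 0.2125 0.4817]
step 2: x^-=[-1.2090, 1.2339]  P^-=[0.7827 0.4016; 0.4016 0.6017]  H_jac=[-0.6999 0.7143]  S=[0.5588]  K=[-0.4669; 0.2660]  nu=[0.0925]  x^+=[-1.2522, 1.2585]  P^+=[0.6608 0.4711; 0.4711 0.5621]
step 3: x^-=[-0.7111, 1.2585]  P^-=[1.3699 0.6948; 0.6948 0.6821]  H_jac=[-0.4919 0.8706]  S=[0.5234]  K=[-0.1319; 0.4816]  nu=[-2.9055]  x^+=[-0.3280, -0.1409]  P^+=[1.3608 0.7280; 0.7280 0.5607]

H_jac[0,0] = -0.4919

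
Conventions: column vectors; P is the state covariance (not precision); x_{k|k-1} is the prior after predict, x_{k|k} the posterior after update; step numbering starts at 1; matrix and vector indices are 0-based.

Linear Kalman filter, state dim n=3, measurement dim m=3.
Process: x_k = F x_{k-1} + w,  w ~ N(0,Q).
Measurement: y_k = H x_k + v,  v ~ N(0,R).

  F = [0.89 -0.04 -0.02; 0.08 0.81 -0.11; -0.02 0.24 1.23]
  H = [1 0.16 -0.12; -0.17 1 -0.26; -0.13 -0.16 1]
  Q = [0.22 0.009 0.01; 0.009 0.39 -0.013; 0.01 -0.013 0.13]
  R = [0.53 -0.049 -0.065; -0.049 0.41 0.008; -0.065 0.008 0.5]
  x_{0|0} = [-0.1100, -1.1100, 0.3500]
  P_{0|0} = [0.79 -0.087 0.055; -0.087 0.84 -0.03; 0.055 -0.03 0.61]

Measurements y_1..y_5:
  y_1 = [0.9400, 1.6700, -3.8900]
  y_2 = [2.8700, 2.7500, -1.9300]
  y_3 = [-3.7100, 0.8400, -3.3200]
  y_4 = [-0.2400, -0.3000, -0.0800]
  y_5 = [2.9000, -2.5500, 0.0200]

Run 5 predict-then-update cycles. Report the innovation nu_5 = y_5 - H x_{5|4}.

innov = [3.2970, -3.1081, 1.9013]

step 1: x^-=[-0.0605, -0.9464, 0.1663]  P^-=[0.8515 -0.0282 0.0161; -0.0282 0.9467 0.0427; 0.0161 0.0427 1.0820]  S=[1.4068 -0.0467 -0.3007; -0.0467 1.4432 -0.3608; -0.3007 -0.3608 1.6016]  K=[0.6053 -0.0941 0.0362; 0.1309 0.6841 0.1130; 0.0705 0.0062 0.6846]  nu=[1.1719, 2.6494, -4.2156]  x^+=[0.2470, 0.5428, -2.6208]  P^+=[0.3266 -0.0074 0.0193; -0.0074 0.2998 0.1005; 0.0193 0.1005 0.3564]
step 2: x^-=[0.2506, 0.7477, -3.0982]  P^-=[0.4793 0.0149 0.0066; 0.0149 0.5739 0.0959; 0.0066 0.0959 0.7450]  S=[1.0342 -0.0180 -0.2102; -0.0180 0.9938 -0.1694; -0.2102 -0.1694 1.2360]  K=[0.4691 -0.0560 0.0251; 0.1224 0.5692 0.1006; 0.0568 0.0038 0.5998]  nu=[2.1280, 1.2394, 1.3204]  x^+=[1.2127, 1.8465, -2.1807]  P^+=[0.2513 0.0008 0.0144; 0.0008 0.2510 0.0872; 0.0144 0.0872 0.3121]
step 3: x^-=[1.0490, 1.8326, -2.2634]  P^-=[0.4192 0.0175 0.0067; 0.0175 0.5444 0.0792; 0.0067 0.0792 0.6674]  S=[0.9737 -0.0097 -0.1957; -0.0097 0.9651 -0.1636; -0.1957 -0.1636 1.1621]  K=[0.4367 -0.0492 0.0231; 0.1213 0.5561 0.0899; 0.0524 -0.0016 0.5713]  nu=[-5.3238, -1.4027, -0.6270]  x^+=[-1.2215, 0.3503, -2.8985]  P^+=[0.2337 0.0018 0.0134; 0.0018 0.2441 0.0808; 0.0134 0.0808 0.2969]
step 4: x^-=[-1.0431, 0.5049, -3.4567]  P^-=[0.4051 0.0174 0.0069; 0.0174 0.5408 0.0737; 0.0069 0.0737 0.6404]  S=[0.9593 -0.0080 -0.1913; -0.0080 0.9622 -0.1621; -0.1913 -0.1621 1.1364]  K=[0.4285 -0.0480 0.0226; 0.1209 0.5546 0.0861; 0.0511 -0.0029 0.5605]  nu=[0.3076, -1.8809, 3.3218]  x^+=[-0.7461, -0.2150, -1.5735]  P^+=[0.2292 0.0019 0.0132; 0.0019 0.2430 0.0788; 0.0132 0.0788 0.2912]
step 5: x^-=[-0.6240, -0.0607, -1.9721]  P^-=[0.4016 0.0172 0.0070; 0.0172 0.5404 0.0722; 0.0070 0.0722 0.6305]  S=[0.9556 -0.0077 -0.1898; -0.0077 0.9618 -0.1611; -0.1898 -0.1611 1.1270]  K=[0.4263 -0.0478 0.0224; 0.1208 0.5545 0.0849; 0.0507 -0.0030 0.5566]  nu=[3.2970, -3.1081, 1.9013]  x^+=[0.9728, -1.2243, -0.7373]  P^+=[0.2281 0.0019 0.0131; 0.0019 0.2427 0.0781; 0.0131 0.0781 0.2892]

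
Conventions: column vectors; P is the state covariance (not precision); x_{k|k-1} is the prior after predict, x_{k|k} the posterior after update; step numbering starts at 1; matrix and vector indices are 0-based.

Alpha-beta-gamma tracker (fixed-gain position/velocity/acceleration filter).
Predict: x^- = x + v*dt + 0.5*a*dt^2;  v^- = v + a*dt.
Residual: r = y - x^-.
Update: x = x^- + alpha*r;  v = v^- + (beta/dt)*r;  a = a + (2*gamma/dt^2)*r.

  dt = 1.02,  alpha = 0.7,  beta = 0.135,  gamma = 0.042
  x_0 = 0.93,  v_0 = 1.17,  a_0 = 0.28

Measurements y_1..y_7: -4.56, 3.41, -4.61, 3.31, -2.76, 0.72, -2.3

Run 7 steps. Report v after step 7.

v_post = -0.6315

step 1: x_pred=2.2691  r=-6.8291  x^+=-2.5113  v^+=0.5518  a^+=-0.2714
step 2: x_pred=-2.0897  r=5.4997  x^+=1.7601  v^+=1.0029  a^+=0.1727
step 3: x_pred=2.8728  r=-7.4828  x^+=-2.3651  v^+=0.1886  a^+=-0.4315
step 4: x_pred=-2.3972  r=5.7072  x^+=1.5978  v^+=0.5039  a^+=0.0293
step 5: x_pred=2.1270  r=-4.8870  x^+=-1.2939  v^+=-0.1131  a^+=-0.3653
step 6: x_pred=-1.5992  r=2.3192  x^+=0.0242  v^+=-0.1787  a^+=-0.1780
step 7: x_pred=-0.2506  r=-2.0494  x^+=-1.6852  v^+=-0.6315  a^+=-0.3435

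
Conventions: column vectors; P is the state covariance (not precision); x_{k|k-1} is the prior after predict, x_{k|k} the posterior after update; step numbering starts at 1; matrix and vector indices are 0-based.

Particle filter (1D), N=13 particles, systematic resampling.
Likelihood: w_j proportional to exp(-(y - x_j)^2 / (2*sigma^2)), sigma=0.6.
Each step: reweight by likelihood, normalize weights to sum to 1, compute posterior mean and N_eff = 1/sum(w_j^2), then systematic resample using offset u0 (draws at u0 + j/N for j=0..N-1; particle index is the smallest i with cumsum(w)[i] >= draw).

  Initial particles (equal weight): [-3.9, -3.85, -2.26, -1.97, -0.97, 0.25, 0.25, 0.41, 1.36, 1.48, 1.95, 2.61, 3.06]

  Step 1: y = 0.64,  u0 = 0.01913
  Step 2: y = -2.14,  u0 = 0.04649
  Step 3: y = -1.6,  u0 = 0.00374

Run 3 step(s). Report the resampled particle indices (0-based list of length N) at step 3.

resampled_idx = [0, 0, 1, 2, 3, 4, 5, 6, 7, 8, 9, 10, 10]

step 1: w=[0.0000, 0.0000, 0.0000, 0.0000, 0.0077, 0.2290, 0.2290, 0.2629, 0.1377, 0.1062, 0.0261, 0.0013, 0.0001]  mean=0.6136  Neff=4.8786  idx=[5, 5, 5, 6, 6, 6, 7, 7, 7, 7, 8, 8, 9]
step 2: w=[0.1363, 0.1363, 0.1363, 0.1363, 0.1363, 0.1363, 0.0455, 0.0455, 0.0455, 0.0455, 0.0000, 0.0000, 0.0000]  mean=0.2792  Neff=8.3470  idx=[0, 0, 1, 2, 2, 3, 3, 4, 4, 5, 5, 7, 9]
step 3: w=[0.0844, 0.0844, 0.0844, 0.0844, 0.0844, 0.0844, 0.0844, 0.0844, 0.0844, 0.0844, 0.0844, 0.0358, 0.0358]  mean=0.2615  Neff=12.3577  idx=[0, 0, 1, 2, 3, 4, 5, 6, 7, 8, 9, 10, 10]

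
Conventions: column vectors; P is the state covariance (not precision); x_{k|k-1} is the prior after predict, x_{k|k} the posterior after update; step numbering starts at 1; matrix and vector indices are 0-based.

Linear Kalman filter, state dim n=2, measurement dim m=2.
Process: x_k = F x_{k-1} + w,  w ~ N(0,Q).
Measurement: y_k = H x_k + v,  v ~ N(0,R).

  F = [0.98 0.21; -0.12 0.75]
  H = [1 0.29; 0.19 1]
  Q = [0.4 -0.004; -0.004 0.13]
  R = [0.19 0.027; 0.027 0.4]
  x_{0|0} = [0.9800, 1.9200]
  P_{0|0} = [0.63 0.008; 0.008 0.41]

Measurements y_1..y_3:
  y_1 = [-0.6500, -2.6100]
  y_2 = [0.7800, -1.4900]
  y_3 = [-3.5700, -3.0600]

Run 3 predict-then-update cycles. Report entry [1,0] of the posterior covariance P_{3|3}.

P_post[1,0] = -0.0391

step 1: x^-=[1.3636, 1.3224]  P^-=[1.0264 -0.0078; -0.0078 0.3683]  S=[1.2429 0.3205; 0.3205 0.8023]  K=[0.8516 -0.1069; -0.0427 0.4742]  nu=[-2.3971, -4.1915]  x^+=[-0.2296, -0.5628]  P^+=[0.1743 -0.0529; -0.0529 0.1986]
step 2: x^-=[-0.3432, -0.3946]  P^-=[0.5543 -0.0308; -0.0308 0.2537]  S=[0.7478 0.1735; 0.1735 0.6620]  K=[0.7487 -0.0835; -0.0315 0.3827]  nu=[1.2376, -1.0302]  x^+=[0.6695, -0.8278]  P^+=[0.1522 -0.0421; -0.0421 0.1602]
step 3: x^-=[0.4822, -0.7012]  P^-=[0.5359 -0.0266; -0.0266 0.2299]  S=[0.7298 0.1675; 0.1675 0.6391]  K=[0.7413 -0.0765; -0.0274 0.3590]  nu=[-3.8489, -2.4505]  x^+=[-2.1835, -1.4753]  P^+=[0.1501 -0.0391; -0.0391 0.1503]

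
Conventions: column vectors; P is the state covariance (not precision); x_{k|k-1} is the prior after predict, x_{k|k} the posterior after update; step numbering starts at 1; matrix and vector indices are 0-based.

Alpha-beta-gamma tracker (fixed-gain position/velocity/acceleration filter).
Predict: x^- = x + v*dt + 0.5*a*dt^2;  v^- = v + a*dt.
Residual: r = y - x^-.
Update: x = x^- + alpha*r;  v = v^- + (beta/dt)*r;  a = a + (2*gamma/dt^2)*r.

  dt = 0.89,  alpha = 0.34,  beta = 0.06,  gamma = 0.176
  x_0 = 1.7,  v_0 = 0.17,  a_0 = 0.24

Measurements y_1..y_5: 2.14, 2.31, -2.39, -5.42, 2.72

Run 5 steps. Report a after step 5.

a_post = -1.5920

step 1: x_pred=1.9464  r=0.1936  x^+=2.0122  v^+=0.3967  a^+=0.3261
step 2: x_pred=2.4943  r=-0.1843  x^+=2.4317  v^+=0.6744  a^+=0.2441
step 3: x_pred=3.1286  r=-5.5186  x^+=1.2523  v^+=0.5197  a^+=-2.2083
step 4: x_pred=0.8402  r=-6.2602  x^+=-1.2883  v^+=-1.8677  a^+=-4.9902
step 5: x_pred=-4.9269  r=7.6469  x^+=-2.3270  v^+=-5.7935  a^+=-1.5920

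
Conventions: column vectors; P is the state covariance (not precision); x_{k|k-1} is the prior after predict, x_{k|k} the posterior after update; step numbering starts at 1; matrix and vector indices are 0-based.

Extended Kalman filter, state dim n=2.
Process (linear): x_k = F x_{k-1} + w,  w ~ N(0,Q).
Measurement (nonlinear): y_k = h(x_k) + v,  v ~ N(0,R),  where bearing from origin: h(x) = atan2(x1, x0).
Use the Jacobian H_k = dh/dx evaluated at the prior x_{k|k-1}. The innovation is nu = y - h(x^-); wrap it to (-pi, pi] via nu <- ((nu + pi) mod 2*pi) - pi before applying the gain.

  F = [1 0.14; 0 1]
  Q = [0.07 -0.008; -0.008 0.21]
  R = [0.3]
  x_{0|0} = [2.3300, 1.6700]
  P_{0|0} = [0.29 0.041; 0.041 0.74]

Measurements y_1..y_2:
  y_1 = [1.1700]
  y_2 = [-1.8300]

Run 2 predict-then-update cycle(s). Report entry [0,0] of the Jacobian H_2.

H_jac[0,0] = -0.1702

step 1: x^-=[2.5638, 1.6700]  P^-=[0.3860 0.1366; 0.1366 0.9500]  H_jac=[-0.1784 0.2739]  S=[0.3702]  K=[-0.0849; 0.6370]  nu=[0.5927]  x^+=[2.5135, 2.0475]  P^+=[0.3833 0.1566; 0.1566 0.7998]
step 2: x^-=[2.8001, 2.0475]  P^-=[0.5128 0.2606; 0.2606 1.0098]  H_jac=[-0.1702 0.2327]  S=[0.3489]  K=[-0.0763; 0.5464]  nu=[-2.4614]  x^+=[2.9879, 0.7026]  P^+=[0.5108 0.2751; 0.2751 0.9056]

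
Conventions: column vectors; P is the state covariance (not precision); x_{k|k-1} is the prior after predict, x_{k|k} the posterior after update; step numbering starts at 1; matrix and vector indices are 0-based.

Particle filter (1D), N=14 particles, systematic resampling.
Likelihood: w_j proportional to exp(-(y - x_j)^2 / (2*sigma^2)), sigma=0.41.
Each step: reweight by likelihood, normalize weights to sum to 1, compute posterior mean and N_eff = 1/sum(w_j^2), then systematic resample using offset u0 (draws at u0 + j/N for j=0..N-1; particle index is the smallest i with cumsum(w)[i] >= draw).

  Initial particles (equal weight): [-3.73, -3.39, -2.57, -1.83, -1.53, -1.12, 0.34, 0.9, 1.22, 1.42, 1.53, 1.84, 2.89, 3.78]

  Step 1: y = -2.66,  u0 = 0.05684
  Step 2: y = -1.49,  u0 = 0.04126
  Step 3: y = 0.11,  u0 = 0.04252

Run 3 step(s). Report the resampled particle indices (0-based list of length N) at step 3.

step 1: w=[0.0243, 0.1500, 0.7144, 0.0943, 0.0164, 0.0006, 0.0000, 0.0000, 0.0000, 0.0000, 0.0000, 0.0000, 0.0000, 0.0000]  mean=-2.6334  Neff=1.8429  idx=[1, 1, 2, 2, 2, 2, 2, 2, 2, 2, 2, 2, 3, 4]
step 2: w=[0.0000, 0.0000, 0.0154, 0.0154, 0.0154, 0.0154, 0.0154, 0.0154, 0.0154, 0.0154, 0.0154, 0.0154, 0.3518, 0.4937]  mean=-1.7962  Neff=2.7034  idx=[4, 9, 12, 12, 12, 12, 12, 13, 13, 13, 13, 13, 13, 13]
step 3: w=[0.0000, 0.0000, 0.0057, 0.0057, 0.0057, 0.0057, 0.0057, 0.1388, 0.1388, 0.1388, 0.1388, 0.1388, 0.1388, 0.1388]  mean=-1.5385  Neff=7.4070  idx=[7, 7, 8, 8, 9, 9, 10, 10, 11, 11, 12, 12, 13, 13]

resampled_idx = [7, 7, 8, 8, 9, 9, 10, 10, 11, 11, 12, 12, 13, 13]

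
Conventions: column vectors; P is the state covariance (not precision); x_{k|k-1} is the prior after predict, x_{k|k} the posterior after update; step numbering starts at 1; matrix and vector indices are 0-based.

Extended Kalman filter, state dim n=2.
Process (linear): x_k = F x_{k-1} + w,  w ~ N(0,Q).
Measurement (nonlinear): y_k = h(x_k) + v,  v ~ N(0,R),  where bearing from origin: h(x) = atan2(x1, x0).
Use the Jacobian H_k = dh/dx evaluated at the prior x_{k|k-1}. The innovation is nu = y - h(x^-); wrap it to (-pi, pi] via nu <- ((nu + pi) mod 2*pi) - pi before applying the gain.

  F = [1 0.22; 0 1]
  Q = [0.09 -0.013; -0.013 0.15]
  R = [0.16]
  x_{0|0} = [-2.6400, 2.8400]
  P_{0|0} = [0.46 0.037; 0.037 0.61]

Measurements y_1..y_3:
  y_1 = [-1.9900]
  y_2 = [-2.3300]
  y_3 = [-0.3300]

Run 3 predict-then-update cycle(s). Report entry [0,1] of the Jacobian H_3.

step 1: x^-=[-2.0152, 2.8400]  P^-=[0.5958 0.1582; 0.1582 0.7600]  H_jac=[-0.2342 -0.1662]  S=[0.2260]  K=[-0.7338; -0.7228]  nu=[2.1053]  x^+=[-3.5600, 1.3182]  P^+=[0.4741 0.0383; 0.0383 0.6419]
step 2: x^-=[-3.2700, 1.3182]  P^-=[0.6121 0.1666; 0.1666 0.7919]  H_jac=[-0.1060 -0.2631]  S=[0.2310]  K=[-0.4707; -0.9784]  nu=[1.1948]  x^+=[-3.8324, 0.1493]  P^+=[0.5609 0.0602; 0.0602 0.5708]
step 3: x^-=[-3.7996, 0.1493]  P^-=[0.7050 0.1728; 0.1728 0.7208]  H_jac=[-0.0103 -0.2628]  S=[0.2108]  K=[-0.2499; -0.9071]  nu=[2.8509]  x^+=[-4.5120, -2.4367]  P^+=[0.6918 0.1250; 0.1250 0.5474]

H_jac[0,1] = -0.2628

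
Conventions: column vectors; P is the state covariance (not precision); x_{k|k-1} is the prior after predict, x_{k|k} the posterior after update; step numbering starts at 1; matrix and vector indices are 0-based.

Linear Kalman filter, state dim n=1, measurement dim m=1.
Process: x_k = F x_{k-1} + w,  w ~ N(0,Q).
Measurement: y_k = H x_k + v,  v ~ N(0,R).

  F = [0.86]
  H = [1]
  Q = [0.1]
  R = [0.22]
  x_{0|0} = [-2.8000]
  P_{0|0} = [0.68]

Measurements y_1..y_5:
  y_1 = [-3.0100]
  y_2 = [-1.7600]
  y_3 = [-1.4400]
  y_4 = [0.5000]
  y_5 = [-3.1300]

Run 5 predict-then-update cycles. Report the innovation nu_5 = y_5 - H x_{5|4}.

innov = [-2.6400]

step 1: x^-=[-2.4080]  P^-=[0.6029]  S=[0.8229]  K=[0.7327]  nu=[-0.6020]  x^+=[-2.8491]  P^+=[0.1612]
step 2: x^-=[-2.4502]  P^-=[0.2192]  S=[0.4392]  K=[0.4991]  nu=[0.6902]  x^+=[-2.1057]  P^+=[0.1098]
step 3: x^-=[-1.8109]  P^-=[0.1812]  S=[0.4012]  K=[0.4517]  nu=[0.3709]  x^+=[-1.6434]  P^+=[0.0994]
step 4: x^-=[-1.4133]  P^-=[0.1735]  S=[0.3935]  K=[0.4409]  nu=[1.9133]  x^+=[-0.5697]  P^+=[0.0970]
step 5: x^-=[-0.4900]  P^-=[0.1717]  S=[0.3917]  K=[0.4384]  nu=[-2.6400]  x^+=[-1.6474]  P^+=[0.0964]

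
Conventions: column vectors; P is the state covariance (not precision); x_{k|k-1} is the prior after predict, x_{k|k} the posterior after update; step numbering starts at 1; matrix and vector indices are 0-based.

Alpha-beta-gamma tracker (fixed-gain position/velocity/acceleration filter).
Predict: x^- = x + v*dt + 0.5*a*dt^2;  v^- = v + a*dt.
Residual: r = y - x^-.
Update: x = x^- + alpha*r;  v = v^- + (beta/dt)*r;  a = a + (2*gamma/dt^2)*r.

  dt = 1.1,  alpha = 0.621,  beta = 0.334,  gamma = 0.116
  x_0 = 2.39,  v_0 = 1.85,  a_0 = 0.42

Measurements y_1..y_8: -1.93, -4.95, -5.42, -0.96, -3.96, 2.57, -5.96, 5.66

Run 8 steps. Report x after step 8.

step 1: x_pred=4.6791  r=-6.6091  x^+=0.5748  v^+=0.3052  a^+=-0.8472
step 2: x_pred=0.3981  r=-5.3481  x^+=-2.9231  v^+=-2.2505  a^+=-1.8726
step 3: x_pred=-6.5316  r=1.1116  x^+=-5.8413  v^+=-3.9729  a^+=-1.6595
step 4: x_pred=-11.2155  r=10.2555  x^+=-4.8468  v^+=-2.6844  a^+=0.3069
step 5: x_pred=-7.6140  r=3.6540  x^+=-5.3449  v^+=-1.2373  a^+=1.0075
step 6: x_pred=-6.0964  r=8.6664  x^+=-0.7146  v^+=2.5023  a^+=2.6691
step 7: x_pred=3.6528  r=-9.6128  x^+=-2.3168  v^+=2.5196  a^+=0.8260
step 8: x_pred=0.9545  r=4.7055  x^+=3.8766  v^+=4.8569  a^+=1.7282

x_post = 3.8766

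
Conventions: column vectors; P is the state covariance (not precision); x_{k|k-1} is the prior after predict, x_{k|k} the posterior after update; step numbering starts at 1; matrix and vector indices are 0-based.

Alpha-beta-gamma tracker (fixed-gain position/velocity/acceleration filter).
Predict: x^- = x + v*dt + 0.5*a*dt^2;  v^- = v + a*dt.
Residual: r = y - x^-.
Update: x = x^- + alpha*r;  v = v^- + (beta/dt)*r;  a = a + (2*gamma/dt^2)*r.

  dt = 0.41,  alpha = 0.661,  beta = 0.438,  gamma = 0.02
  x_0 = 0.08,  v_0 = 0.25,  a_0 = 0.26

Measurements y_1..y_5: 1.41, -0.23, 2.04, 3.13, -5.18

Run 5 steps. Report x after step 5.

step 1: x_pred=0.2044  r=1.2056  x^+=1.0013  v^+=1.6446  a^+=0.5469
step 2: x_pred=1.7215  r=-1.9515  x^+=0.4316  v^+=-0.2160  a^+=0.0825
step 3: x_pred=0.3499  r=1.6901  x^+=1.4671  v^+=1.6233  a^+=0.4847
step 4: x_pred=2.1734  r=0.9566  x^+=2.8057  v^+=2.8440  a^+=0.7123
step 5: x_pred=4.0316  r=-9.2116  x^+=-2.0573  v^+=-6.7047  a^+=-1.4796

x_post = -2.0573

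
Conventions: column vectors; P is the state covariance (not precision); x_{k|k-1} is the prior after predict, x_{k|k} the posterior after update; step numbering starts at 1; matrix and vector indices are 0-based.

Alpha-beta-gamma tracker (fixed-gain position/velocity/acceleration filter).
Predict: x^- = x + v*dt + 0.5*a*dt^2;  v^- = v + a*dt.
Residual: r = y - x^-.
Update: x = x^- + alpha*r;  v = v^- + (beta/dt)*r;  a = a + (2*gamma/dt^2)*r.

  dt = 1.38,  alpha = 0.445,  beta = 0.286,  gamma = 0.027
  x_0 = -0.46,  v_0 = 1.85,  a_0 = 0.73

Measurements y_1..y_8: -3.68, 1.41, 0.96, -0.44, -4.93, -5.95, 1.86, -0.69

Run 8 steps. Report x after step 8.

x_post = -2.1983

step 1: x_pred=2.7881  r=-6.4681  x^+=-0.0902  v^+=1.5169  a^+=0.5466
step 2: x_pred=2.5236  r=-1.1136  x^+=2.0280  v^+=2.0404  a^+=0.5150
step 3: x_pred=5.3342  r=-4.3742  x^+=3.3877  v^+=1.8446  a^+=0.3910
step 4: x_pred=6.3055  r=-6.7455  x^+=3.3038  v^+=0.9862  a^+=0.1997
step 5: x_pred=4.8549  r=-9.7849  x^+=0.5006  v^+=-0.7661  a^+=-0.0777
step 6: x_pred=-0.6306  r=-5.3194  x^+=-2.9978  v^+=-1.9758  a^+=-0.2286
step 7: x_pred=-5.9420  r=7.8020  x^+=-2.4701  v^+=-0.6743  a^+=-0.0073
step 8: x_pred=-3.4076  r=2.7176  x^+=-2.1983  v^+=-0.1212  a^+=0.0697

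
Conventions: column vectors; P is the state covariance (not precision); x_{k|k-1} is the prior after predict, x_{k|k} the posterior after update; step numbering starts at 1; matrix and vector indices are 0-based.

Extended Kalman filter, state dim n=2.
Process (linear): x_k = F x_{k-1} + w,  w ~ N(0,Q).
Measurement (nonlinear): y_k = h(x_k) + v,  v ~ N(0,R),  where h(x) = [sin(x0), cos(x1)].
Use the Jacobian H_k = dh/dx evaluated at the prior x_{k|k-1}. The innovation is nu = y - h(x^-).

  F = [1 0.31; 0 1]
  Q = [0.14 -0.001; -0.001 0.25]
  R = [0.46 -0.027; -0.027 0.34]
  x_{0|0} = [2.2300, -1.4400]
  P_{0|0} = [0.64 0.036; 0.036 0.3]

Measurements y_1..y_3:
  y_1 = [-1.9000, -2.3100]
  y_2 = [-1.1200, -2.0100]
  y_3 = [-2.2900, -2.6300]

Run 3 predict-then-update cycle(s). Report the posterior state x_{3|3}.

step 1: x^-=[1.7836, -1.4400]  P^-=[0.8311 0.1280; 0.1280 0.5500]  H_jac=[-0.2112 0.0000; 0.0000 0.9915]  S=[0.4971 -0.0538; -0.0538 0.8806]  K=[-0.3398 0.1233; 0.0127 0.6200]  nu=[-2.8774, -2.4404]  x^+=[2.4603, -2.9896]  P^+=[0.7558 0.0516; 0.0516 0.2123]
step 2: x^-=[1.5335, -2.9896]  P^-=[0.9482 0.1164; 0.1164 0.4623]  H_jac=[0.0373 0.0000; 0.0000 0.1514]  S=[0.4613 -0.0263; -0.0263 0.3506]  K=[0.0798 0.0562; 0.0209 0.2012]  nu=[-2.1193, -1.0215]  x^+=[1.3070, -3.2394]  P^+=[0.9444 0.1121; 0.1121 0.4481]
step 3: x^-=[0.3028, -3.2394]  P^-=[1.1969 0.2500; 0.2500 0.6981]  H_jac=[0.9545 0.0000; 0.0000 -0.0976]  S=[1.5505 -0.0503; -0.0503 0.3467]  K=[0.7380 0.0367; 0.1482 -0.1751]  nu=[-2.5882, -1.6348]  x^+=[-1.6673, -3.3367]  P^+=[0.3546 0.0764; 0.0764 0.6508]

x_post = [-1.6673, -3.3367]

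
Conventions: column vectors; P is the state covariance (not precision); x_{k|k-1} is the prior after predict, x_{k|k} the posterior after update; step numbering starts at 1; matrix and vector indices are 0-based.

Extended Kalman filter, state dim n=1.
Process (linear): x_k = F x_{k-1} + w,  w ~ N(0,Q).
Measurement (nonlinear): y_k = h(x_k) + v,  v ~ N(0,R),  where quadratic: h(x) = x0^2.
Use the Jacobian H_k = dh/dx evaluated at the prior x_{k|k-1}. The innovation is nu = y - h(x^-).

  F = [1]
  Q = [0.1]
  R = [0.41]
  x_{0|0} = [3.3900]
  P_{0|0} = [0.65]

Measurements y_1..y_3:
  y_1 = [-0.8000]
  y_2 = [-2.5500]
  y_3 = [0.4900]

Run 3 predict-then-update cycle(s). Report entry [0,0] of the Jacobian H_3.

H_jac[0,0] = 0.8633

step 1: x^-=[3.3900]  P^-=[0.7500]  H_jac=[6.7800]  S=[34.8863]  K=[0.1458]  nu=[-12.2921]  x^+=[1.5983]  P^+=[0.0088]
step 2: x^-=[1.5983]  P^-=[0.1088]  H_jac=[3.1966]  S=[1.5219]  K=[0.2286]  nu=[-5.1046]  x^+=[0.4316]  P^+=[0.0293]
step 3: x^-=[0.4316]  P^-=[0.1293]  H_jac=[0.8633]  S=[0.5064]  K=[0.2205]  nu=[0.3037]  x^+=[0.4986]  P^+=[0.1047]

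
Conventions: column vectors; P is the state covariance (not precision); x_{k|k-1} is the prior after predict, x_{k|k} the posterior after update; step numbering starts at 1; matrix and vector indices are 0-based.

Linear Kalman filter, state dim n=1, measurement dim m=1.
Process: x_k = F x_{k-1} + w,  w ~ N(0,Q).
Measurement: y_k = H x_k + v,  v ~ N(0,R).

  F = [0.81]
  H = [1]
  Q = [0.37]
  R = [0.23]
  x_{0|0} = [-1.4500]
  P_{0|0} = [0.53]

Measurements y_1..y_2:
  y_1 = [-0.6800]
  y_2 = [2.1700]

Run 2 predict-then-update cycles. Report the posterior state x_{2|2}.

step 1: x^-=[-1.1745]  P^-=[0.7177]  S=[0.9477]  K=[0.7573]  nu=[0.4945]  x^+=[-0.8000]  P^+=[0.1742]
step 2: x^-=[-0.6480]  P^-=[0.4843]  S=[0.7143]  K=[0.6780]  nu=[2.8180]  x^+=[1.2626]  P^+=[0.1559]

x_post = [1.2626]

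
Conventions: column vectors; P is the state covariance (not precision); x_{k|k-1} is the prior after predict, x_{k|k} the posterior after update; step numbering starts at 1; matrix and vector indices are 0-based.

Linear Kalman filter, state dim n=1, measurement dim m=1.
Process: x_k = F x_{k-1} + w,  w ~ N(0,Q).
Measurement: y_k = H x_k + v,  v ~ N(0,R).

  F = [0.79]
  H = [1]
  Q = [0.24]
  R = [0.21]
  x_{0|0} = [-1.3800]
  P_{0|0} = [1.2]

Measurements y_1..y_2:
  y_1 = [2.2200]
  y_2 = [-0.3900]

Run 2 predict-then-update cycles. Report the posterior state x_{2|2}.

step 1: x^-=[-1.0902]  P^-=[0.9889]  S=[1.1989]  K=[0.8248]  nu=[3.3102]  x^+=[1.6402]  P^+=[0.1732]
step 2: x^-=[1.2958]  P^-=[0.3481]  S=[0.5581]  K=[0.6237]  nu=[-1.6858]  x^+=[0.2443]  P^+=[0.1310]

x_post = [0.2443]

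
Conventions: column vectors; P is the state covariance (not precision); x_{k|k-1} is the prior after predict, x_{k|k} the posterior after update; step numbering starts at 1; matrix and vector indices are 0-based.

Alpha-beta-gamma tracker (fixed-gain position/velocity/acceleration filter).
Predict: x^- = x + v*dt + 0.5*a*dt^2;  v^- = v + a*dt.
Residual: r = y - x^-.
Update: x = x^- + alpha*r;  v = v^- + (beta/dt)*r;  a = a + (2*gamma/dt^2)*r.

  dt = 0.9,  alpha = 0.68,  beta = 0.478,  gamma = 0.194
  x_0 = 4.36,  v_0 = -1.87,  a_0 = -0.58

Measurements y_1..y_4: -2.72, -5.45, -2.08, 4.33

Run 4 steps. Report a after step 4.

a_post = 8.6200

step 1: x_pred=2.4421  r=-5.1621  x^+=-1.0681  v^+=-5.1336  a^+=-3.0527
step 2: x_pred=-6.9248  r=1.4748  x^+=-5.9219  v^+=-7.0978  a^+=-2.3463
step 3: x_pred=-13.2602  r=11.1802  x^+=-5.6577  v^+=-3.2715  a^+=3.0092
step 4: x_pred=-7.3833  r=11.7133  x^+=0.5817  v^+=5.6578  a^+=8.6200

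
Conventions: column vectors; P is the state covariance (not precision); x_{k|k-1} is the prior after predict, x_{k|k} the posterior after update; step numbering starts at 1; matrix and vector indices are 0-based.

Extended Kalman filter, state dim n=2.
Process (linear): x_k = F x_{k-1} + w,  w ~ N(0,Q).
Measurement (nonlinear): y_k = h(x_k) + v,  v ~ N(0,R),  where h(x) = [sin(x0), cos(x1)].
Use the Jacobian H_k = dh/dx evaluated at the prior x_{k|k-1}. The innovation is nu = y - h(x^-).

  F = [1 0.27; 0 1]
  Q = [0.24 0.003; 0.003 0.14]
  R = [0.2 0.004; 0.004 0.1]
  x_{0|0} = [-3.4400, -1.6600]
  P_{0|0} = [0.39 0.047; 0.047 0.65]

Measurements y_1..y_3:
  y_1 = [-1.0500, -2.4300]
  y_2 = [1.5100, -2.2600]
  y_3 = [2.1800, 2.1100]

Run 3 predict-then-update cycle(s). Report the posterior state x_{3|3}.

step 1: x^-=[-3.8882, -1.6600]  P^-=[0.7028 0.2255; 0.2255 0.7900]  H_jac=[-0.7340 0.0000; 0.0000 0.9960]  S=[0.5786 -0.1609; -0.1609 0.8837]  K=[-0.8646 0.0968; -0.0406 0.8830]  nu=[-1.7292, -2.3409]  x^+=[-2.6198, -3.6569]  P^+=[0.2351 0.0062; 0.0062 0.0885]
step 2: x^-=[-3.6071, -3.6569]  P^-=[0.4849 0.0331; 0.0331 0.2285]  H_jac=[-0.8936 0.0000; 0.0000 -0.4928]  S=[0.5872 0.0186; 0.0186 0.1555]  K=[-0.7374 -0.0169; -0.0276 -0.7208]  nu=[1.0611, -1.3898]  x^+=[-4.3661, -2.6843]  P^+=[0.1651 0.0094; 0.0094 0.1465]
step 3: x^-=[-5.0909, -2.6843]  P^-=[0.4209 0.0520; 0.0520 0.2865]  H_jac=[0.3695 0.0000; 0.0000 0.4415]  S=[0.2575 0.0125; 0.0125 0.1559]  K=[0.5992 0.0992; 0.0354 0.8088]  nu=[1.2508, 3.0072]  x^+=[-4.0430, -0.2077]  P^+=[0.3254 0.0279; 0.0279 0.1835]

x_post = [-4.0430, -0.2077]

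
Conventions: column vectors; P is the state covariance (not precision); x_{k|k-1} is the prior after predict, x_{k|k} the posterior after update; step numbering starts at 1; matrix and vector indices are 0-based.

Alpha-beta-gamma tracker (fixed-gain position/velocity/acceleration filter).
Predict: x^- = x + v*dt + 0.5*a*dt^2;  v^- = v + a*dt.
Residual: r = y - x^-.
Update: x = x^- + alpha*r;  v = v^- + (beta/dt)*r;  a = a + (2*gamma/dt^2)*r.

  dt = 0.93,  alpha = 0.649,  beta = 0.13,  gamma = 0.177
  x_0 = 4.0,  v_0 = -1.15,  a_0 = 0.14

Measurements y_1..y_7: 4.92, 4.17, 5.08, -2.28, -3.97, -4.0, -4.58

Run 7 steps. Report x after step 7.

x_post = -6.9909

step 1: x_pred=2.9910  r=1.9290  x^+=4.2429  v^+=-0.7502  a^+=0.9295
step 2: x_pred=3.9473  r=0.2227  x^+=4.0918  v^+=0.1454  a^+=1.0207
step 3: x_pred=4.6685  r=0.4115  x^+=4.9355  v^+=1.1522  a^+=1.1891
step 4: x_pred=6.5213  r=-8.8013  x^+=0.8093  v^+=1.0278  a^+=-2.4132
step 5: x_pred=0.7215  r=-4.6915  x^+=-2.3233  v^+=-1.8723  a^+=-4.3334
step 6: x_pred=-5.9385  r=1.9385  x^+=-4.6804  v^+=-5.6314  a^+=-3.5400
step 7: x_pred=-11.4485  r=6.8685  x^+=-6.9909  v^+=-7.9635  a^+=-0.7287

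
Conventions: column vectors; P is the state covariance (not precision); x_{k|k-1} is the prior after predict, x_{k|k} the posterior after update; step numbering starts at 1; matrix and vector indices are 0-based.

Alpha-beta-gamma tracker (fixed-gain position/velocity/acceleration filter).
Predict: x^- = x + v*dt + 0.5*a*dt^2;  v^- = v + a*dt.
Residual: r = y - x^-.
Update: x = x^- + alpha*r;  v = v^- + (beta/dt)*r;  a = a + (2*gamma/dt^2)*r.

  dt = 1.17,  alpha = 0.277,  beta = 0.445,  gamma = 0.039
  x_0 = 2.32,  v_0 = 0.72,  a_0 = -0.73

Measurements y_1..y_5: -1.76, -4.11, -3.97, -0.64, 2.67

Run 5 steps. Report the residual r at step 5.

step 1: x_pred=2.6628  r=-4.4228  x^+=1.4376  v^+=-1.8163  a^+=-0.9820
step 2: x_pred=-1.3595  r=-2.7505  x^+=-2.1214  v^+=-4.0113  a^+=-1.1387
step 3: x_pred=-7.5941  r=3.6241  x^+=-6.5902  v^+=-3.9653  a^+=-0.9322
step 4: x_pred=-11.8676  r=11.2276  x^+=-8.7576  v^+=-0.7856  a^+=-0.2925
step 5: x_pred=-9.8770  r=12.5470  x^+=-6.4015  v^+=3.6443  a^+=0.4224

resid = 12.5470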